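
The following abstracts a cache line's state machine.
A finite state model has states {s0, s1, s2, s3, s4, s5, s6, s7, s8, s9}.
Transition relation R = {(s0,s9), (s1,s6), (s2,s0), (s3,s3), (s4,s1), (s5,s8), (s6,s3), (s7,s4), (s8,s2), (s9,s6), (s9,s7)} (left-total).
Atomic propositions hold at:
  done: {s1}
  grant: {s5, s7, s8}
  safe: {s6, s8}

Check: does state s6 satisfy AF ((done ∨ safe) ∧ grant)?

Sat(done ∨ safe) = {s1, s6, s8}
Sat((done ∨ safe) ∧ grant) = {s8}
AF ((done ∨ safe) ∧ grant): least fixpoint, start Z0 = {s8}, add states with every successor in Z. Z1 = {s5, s8}; fixed.
Sat(AF ((done ∨ safe) ∧ grant)) = {s5, s8}
s6 ∉ Sat(AF ((done ∨ safe) ∧ grant)) = {s5, s8}, so the formula does not hold at s6.

No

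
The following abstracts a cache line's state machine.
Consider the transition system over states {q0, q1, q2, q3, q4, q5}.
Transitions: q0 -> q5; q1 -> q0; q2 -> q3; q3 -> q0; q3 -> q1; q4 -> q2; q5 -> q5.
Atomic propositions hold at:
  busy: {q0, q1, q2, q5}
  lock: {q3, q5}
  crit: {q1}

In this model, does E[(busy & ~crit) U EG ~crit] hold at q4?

Yes

Sat(~crit) = {q0, q2, q3, q4, q5}
Sat(busy & ~crit) = {q0, q2, q5}
EG ~crit: greatest fixpoint, start Z0 = {q0, q2, q3, q4, q5}, keep only states in Sat with some successor in Z. Already a fixed point.
Sat(EG ~crit) = {q0, q2, q3, q4, q5}
E[(busy & ~crit) U EG ~crit]: least fixpoint, start Z0 = Sat(EG ~crit) = {q0, q2, q3, q4, q5}, add states in Sat(busy & ~crit) with some successor in Z. Already a fixed point.
Sat(E[(busy & ~crit) U EG ~crit]) = {q0, q2, q3, q4, q5}
q4 ∈ Sat(E[(busy & ~crit) U EG ~crit]) = {q0, q2, q3, q4, q5}, so the formula holds at q4.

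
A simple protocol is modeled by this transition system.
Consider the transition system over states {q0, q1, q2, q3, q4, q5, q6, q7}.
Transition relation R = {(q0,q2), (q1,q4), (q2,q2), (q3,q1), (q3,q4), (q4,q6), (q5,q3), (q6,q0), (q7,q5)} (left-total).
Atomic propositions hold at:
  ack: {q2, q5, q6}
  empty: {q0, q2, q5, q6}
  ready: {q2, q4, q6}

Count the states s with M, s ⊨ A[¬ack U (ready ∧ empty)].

6

Sat(¬ack) = {q0, q1, q3, q4, q7}
Sat(ready ∧ empty) = {q2, q6}
A[¬ack U (ready ∧ empty)]: least fixpoint, start Z0 = Sat((ready ∧ empty)) = {q2, q6}, add states in Sat(¬ack) with every successor in Z. Z1 = {q0, q2, q4, q6}; Z2 = {q0, q1, q2, q4, q6}; Z3 = {q0, q1, q2, q3, q4, q6}; fixed.
Sat(A[¬ack U (ready ∧ empty)]) = {q0, q1, q2, q3, q4, q6}
|Sat(A[¬ack U (ready ∧ empty)])| = |{q0, q1, q2, q3, q4, q6}| = 6.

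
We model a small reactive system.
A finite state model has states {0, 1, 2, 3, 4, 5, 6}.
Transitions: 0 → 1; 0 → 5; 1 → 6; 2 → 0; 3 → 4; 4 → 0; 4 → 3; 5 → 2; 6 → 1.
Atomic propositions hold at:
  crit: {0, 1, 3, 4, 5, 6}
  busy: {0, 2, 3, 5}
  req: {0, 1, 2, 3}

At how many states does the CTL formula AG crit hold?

2

AG crit: greatest fixpoint, start Z0 = {0, 1, 3, 4, 5, 6}, keep only states in Sat with every successor in Z. Z1 = {0, 1, 3, 4, 6}; Z2 = {1, 3, 4, 6}; Z3 = {1, 3, 6}; Z4 = {1, 6}; fixed.
Sat(AG crit) = {1, 6}
|Sat(AG crit)| = |{1, 6}| = 2.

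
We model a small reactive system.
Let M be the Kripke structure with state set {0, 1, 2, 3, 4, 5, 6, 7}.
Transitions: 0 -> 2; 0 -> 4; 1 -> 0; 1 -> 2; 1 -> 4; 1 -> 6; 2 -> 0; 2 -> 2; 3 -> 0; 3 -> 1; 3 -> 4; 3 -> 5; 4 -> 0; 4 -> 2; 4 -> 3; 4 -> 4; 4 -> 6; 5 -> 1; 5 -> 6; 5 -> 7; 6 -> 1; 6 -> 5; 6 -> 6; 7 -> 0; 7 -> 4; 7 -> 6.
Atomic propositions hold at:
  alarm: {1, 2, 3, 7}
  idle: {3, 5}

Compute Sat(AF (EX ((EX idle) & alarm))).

{4}

Sat(EX idle) = {s : some successor in {3, 5}} = {3, 4, 6}
Sat((EX idle) & alarm) = {3}
Sat(EX ((EX idle) & alarm)) = {s : some successor in {3}} = {4}
AF (EX ((EX idle) & alarm)): least fixpoint, start Z0 = {4}, add states with every successor in Z. Already a fixed point.
Sat(AF (EX ((EX idle) & alarm))) = {4}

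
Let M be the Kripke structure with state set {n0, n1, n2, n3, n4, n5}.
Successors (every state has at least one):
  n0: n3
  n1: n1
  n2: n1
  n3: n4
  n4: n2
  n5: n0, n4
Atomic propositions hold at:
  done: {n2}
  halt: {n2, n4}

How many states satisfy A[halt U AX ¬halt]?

Sat(¬halt) = {n0, n1, n3, n5}
Sat(AX ¬halt) = {s : every successor in {n0, n1, n3, n5}} = {n0, n1, n2}
A[halt U AX ¬halt]: least fixpoint, start Z0 = Sat(AX ¬halt) = {n0, n1, n2}, add states in Sat(halt) with every successor in Z. Z1 = {n0, n1, n2, n4}; fixed.
Sat(A[halt U AX ¬halt]) = {n0, n1, n2, n4}
|Sat(A[halt U AX ¬halt])| = |{n0, n1, n2, n4}| = 4.

4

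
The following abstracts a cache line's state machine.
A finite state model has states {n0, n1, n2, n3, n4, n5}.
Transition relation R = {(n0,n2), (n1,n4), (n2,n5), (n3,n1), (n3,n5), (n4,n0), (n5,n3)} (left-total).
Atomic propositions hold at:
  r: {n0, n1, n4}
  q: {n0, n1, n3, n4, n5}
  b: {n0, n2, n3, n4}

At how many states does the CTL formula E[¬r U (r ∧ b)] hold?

Sat(¬r) = {n2, n3, n5}
Sat(r ∧ b) = {n0, n4}
E[¬r U (r ∧ b)]: least fixpoint, start Z0 = Sat((r ∧ b)) = {n0, n4}, add states in Sat(¬r) with some successor in Z. Already a fixed point.
Sat(E[¬r U (r ∧ b)]) = {n0, n4}
|Sat(E[¬r U (r ∧ b)])| = |{n0, n4}| = 2.

2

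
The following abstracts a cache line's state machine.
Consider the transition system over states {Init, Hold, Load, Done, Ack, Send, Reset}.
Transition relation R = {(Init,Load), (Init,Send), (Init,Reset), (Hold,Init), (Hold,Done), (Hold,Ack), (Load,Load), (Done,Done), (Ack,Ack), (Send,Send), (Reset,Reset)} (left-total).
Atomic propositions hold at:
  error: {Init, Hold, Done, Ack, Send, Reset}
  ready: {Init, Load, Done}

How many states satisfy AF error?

6

AF error: least fixpoint, start Z0 = {Init, Hold, Done, Ack, Send, Reset}, add states with every successor in Z. Already a fixed point.
Sat(AF error) = {Init, Hold, Done, Ack, Send, Reset}
|Sat(AF error)| = |{Init, Hold, Done, Ack, Send, Reset}| = 6.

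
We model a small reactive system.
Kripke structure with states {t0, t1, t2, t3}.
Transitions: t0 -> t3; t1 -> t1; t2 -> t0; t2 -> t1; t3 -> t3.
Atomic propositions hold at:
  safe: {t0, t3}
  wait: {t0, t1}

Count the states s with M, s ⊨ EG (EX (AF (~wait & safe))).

3

Sat(~wait) = {t2, t3}
Sat(~wait & safe) = {t3}
AF (~wait & safe): least fixpoint, start Z0 = {t3}, add states with every successor in Z. Z1 = {t0, t3}; fixed.
Sat(AF (~wait & safe)) = {t0, t3}
Sat(EX (AF (~wait & safe))) = {s : some successor in {t0, t3}} = {t0, t2, t3}
EG (EX (AF (~wait & safe))): greatest fixpoint, start Z0 = {t0, t2, t3}, keep only states in Sat with some successor in Z. Already a fixed point.
Sat(EG (EX (AF (~wait & safe)))) = {t0, t2, t3}
|Sat(EG (EX (AF (~wait & safe))))| = |{t0, t2, t3}| = 3.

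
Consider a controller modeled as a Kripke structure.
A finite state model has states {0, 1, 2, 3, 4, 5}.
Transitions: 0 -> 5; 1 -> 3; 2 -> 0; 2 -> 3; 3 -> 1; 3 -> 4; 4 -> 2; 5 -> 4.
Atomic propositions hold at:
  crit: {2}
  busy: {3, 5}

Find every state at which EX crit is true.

{4}

Sat(EX crit) = {s : some successor in {2}} = {4}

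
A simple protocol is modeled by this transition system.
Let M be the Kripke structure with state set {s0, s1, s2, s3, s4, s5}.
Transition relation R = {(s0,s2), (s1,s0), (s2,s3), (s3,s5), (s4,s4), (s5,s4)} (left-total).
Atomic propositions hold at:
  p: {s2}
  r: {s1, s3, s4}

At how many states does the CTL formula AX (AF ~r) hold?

4

Sat(~r) = {s0, s2, s5}
AF ~r: least fixpoint, start Z0 = {s0, s2, s5}, add states with every successor in Z. Z1 = {s0, s1, s2, s3, s5}; fixed.
Sat(AF ~r) = {s0, s1, s2, s3, s5}
Sat(AX (AF ~r)) = {s : every successor in {s0, s1, s2, s3, s5}} = {s0, s1, s2, s3}
|Sat(AX (AF ~r))| = |{s0, s1, s2, s3}| = 4.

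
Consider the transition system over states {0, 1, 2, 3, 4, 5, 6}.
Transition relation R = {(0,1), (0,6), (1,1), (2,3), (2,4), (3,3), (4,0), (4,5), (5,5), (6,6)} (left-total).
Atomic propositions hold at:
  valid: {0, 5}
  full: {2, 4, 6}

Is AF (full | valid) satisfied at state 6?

Yes

Sat(full | valid) = {0, 2, 4, 5, 6}
AF (full | valid): least fixpoint, start Z0 = {0, 2, 4, 5, 6}, add states with every successor in Z. Already a fixed point.
Sat(AF (full | valid)) = {0, 2, 4, 5, 6}
6 ∈ Sat(AF (full | valid)) = {0, 2, 4, 5, 6}, so the formula holds at 6.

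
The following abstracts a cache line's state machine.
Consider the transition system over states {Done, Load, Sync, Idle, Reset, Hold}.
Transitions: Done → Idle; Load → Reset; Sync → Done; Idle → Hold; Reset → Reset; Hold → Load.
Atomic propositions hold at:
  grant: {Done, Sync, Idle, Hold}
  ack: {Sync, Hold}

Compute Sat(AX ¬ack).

Sat(¬ack) = {Done, Load, Idle, Reset}
Sat(AX ¬ack) = {s : every successor in {Done, Load, Idle, Reset}} = {Done, Load, Sync, Reset, Hold}

{Done, Load, Sync, Reset, Hold}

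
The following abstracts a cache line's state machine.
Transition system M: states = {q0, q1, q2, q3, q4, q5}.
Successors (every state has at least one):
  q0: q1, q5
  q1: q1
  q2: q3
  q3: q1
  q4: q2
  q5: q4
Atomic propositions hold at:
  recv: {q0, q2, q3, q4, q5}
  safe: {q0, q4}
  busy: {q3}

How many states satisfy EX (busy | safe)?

Sat(busy | safe) = {q0, q3, q4}
Sat(EX (busy | safe)) = {s : some successor in {q0, q3, q4}} = {q2, q5}
|Sat(EX (busy | safe))| = |{q2, q5}| = 2.

2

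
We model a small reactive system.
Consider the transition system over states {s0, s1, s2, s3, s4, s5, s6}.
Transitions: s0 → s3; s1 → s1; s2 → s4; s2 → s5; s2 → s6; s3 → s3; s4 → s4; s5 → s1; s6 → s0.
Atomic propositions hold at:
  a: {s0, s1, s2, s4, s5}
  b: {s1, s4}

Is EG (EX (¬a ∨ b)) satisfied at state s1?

Sat(¬a) = {s3, s6}
Sat(¬a ∨ b) = {s1, s3, s4, s6}
Sat(EX (¬a ∨ b)) = {s : some successor in {s1, s3, s4, s6}} = {s0, s1, s2, s3, s4, s5}
EG (EX (¬a ∨ b)): greatest fixpoint, start Z0 = {s0, s1, s2, s3, s4, s5}, keep only states in Sat with some successor in Z. Already a fixed point.
Sat(EG (EX (¬a ∨ b))) = {s0, s1, s2, s3, s4, s5}
s1 ∈ Sat(EG (EX (¬a ∨ b))) = {s0, s1, s2, s3, s4, s5}, so the formula holds at s1.

Yes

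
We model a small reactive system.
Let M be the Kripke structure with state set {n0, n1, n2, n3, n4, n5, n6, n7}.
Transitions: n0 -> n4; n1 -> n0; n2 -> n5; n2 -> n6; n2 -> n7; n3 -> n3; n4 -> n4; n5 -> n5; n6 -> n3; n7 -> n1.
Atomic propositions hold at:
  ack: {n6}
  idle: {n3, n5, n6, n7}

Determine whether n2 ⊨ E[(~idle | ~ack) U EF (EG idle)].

Sat(~idle) = {n0, n1, n2, n4}
Sat(~ack) = {n0, n1, n2, n3, n4, n5, n7}
Sat(~idle | ~ack) = {n0, n1, n2, n3, n4, n5, n7}
EG idle: greatest fixpoint, start Z0 = {n3, n5, n6, n7}, keep only states in Sat with some successor in Z. Z1 = {n3, n5, n6}; fixed.
Sat(EG idle) = {n3, n5, n6}
EF (EG idle): least fixpoint, start Z0 = {n3, n5, n6}, add states with some successor in Z. Z1 = {n2, n3, n5, n6}; fixed.
Sat(EF (EG idle)) = {n2, n3, n5, n6}
E[(~idle | ~ack) U EF (EG idle)]: least fixpoint, start Z0 = Sat(EF (EG idle)) = {n2, n3, n5, n6}, add states in Sat(~idle | ~ack) with some successor in Z. Already a fixed point.
Sat(E[(~idle | ~ack) U EF (EG idle)]) = {n2, n3, n5, n6}
n2 ∈ Sat(E[(~idle | ~ack) U EF (EG idle)]) = {n2, n3, n5, n6}, so the formula holds at n2.

Yes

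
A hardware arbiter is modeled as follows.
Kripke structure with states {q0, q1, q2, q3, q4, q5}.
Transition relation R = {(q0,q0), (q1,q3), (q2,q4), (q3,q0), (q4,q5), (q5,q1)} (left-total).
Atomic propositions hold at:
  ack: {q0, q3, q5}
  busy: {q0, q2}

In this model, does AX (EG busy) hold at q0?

EG busy: greatest fixpoint, start Z0 = {q0, q2}, keep only states in Sat with some successor in Z. Z1 = {q0}; fixed.
Sat(EG busy) = {q0}
Sat(AX (EG busy)) = {s : every successor in {q0}} = {q0, q3}
q0 ∈ Sat(AX (EG busy)) = {q0, q3}, so the formula holds at q0.

Yes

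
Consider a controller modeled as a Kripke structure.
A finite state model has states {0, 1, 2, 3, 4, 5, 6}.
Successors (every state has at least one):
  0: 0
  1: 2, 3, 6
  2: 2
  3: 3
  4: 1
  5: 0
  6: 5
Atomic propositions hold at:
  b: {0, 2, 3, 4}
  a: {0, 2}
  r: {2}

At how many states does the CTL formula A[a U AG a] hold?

2

AG a: greatest fixpoint, start Z0 = {0, 2}, keep only states in Sat with every successor in Z. Already a fixed point.
Sat(AG a) = {0, 2}
A[a U AG a]: least fixpoint, start Z0 = Sat(AG a) = {0, 2}, add states in Sat(a) with every successor in Z. Already a fixed point.
Sat(A[a U AG a]) = {0, 2}
|Sat(A[a U AG a])| = |{0, 2}| = 2.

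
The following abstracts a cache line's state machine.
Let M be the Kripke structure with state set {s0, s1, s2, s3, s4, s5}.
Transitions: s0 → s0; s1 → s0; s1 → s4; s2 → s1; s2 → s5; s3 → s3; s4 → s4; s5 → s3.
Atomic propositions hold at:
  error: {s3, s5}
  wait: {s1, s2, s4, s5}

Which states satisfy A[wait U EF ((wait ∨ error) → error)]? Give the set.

Sat(wait ∨ error) = {s1, s2, s3, s4, s5}
Sat((wait ∨ error) → error) = {s0, s3, s5}
EF ((wait ∨ error) → error): least fixpoint, start Z0 = {s0, s3, s5}, add states with some successor in Z. Z1 = {s0, s1, s2, s3, s5}; fixed.
Sat(EF ((wait ∨ error) → error)) = {s0, s1, s2, s3, s5}
A[wait U EF ((wait ∨ error) → error)]: least fixpoint, start Z0 = Sat(EF ((wait ∨ error) → error)) = {s0, s1, s2, s3, s5}, add states in Sat(wait) with every successor in Z. Already a fixed point.
Sat(A[wait U EF ((wait ∨ error) → error)]) = {s0, s1, s2, s3, s5}

{s0, s1, s2, s3, s5}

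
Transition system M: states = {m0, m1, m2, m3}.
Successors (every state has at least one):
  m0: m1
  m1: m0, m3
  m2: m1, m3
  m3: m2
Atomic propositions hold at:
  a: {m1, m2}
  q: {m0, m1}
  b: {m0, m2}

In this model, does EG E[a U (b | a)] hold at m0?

Yes

Sat(b | a) = {m0, m1, m2}
E[a U (b | a)]: least fixpoint, start Z0 = Sat((b | a)) = {m0, m1, m2}, add states in Sat(a) with some successor in Z. Already a fixed point.
Sat(E[a U (b | a)]) = {m0, m1, m2}
EG E[a U (b | a)]: greatest fixpoint, start Z0 = {m0, m1, m2}, keep only states in Sat with some successor in Z. Already a fixed point.
Sat(EG E[a U (b | a)]) = {m0, m1, m2}
m0 ∈ Sat(EG E[a U (b | a)]) = {m0, m1, m2}, so the formula holds at m0.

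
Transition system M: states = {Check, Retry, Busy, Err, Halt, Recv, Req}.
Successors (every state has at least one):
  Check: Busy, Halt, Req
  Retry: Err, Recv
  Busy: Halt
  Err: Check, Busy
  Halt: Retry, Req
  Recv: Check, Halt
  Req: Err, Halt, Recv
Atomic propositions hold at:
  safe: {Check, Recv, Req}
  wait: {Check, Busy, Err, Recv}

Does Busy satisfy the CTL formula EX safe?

Sat(EX safe) = {s : some successor in {Check, Recv, Req}} = {Check, Retry, Err, Halt, Recv, Req}
Busy ∉ Sat(EX safe) = {Check, Retry, Err, Halt, Recv, Req}, so the formula does not hold at Busy.

No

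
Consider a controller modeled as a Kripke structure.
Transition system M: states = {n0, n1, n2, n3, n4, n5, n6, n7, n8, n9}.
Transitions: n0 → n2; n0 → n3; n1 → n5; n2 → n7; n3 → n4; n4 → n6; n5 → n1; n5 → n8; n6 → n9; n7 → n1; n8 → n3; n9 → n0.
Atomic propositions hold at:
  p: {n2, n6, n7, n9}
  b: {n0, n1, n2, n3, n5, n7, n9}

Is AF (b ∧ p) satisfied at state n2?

Yes

Sat(b ∧ p) = {n2, n7, n9}
AF (b ∧ p): least fixpoint, start Z0 = {n2, n7, n9}, add states with every successor in Z. Z1 = {n2, n6, n7, n9}; Z2 = {n2, n4, n6, n7, n9}; Z3 = {n2, n3, n4, n6, n7, n9}; Z4 = {n0, n2, n3, n4, n6, n7, n8, n9}; fixed.
Sat(AF (b ∧ p)) = {n0, n2, n3, n4, n6, n7, n8, n9}
n2 ∈ Sat(AF (b ∧ p)) = {n0, n2, n3, n4, n6, n7, n8, n9}, so the formula holds at n2.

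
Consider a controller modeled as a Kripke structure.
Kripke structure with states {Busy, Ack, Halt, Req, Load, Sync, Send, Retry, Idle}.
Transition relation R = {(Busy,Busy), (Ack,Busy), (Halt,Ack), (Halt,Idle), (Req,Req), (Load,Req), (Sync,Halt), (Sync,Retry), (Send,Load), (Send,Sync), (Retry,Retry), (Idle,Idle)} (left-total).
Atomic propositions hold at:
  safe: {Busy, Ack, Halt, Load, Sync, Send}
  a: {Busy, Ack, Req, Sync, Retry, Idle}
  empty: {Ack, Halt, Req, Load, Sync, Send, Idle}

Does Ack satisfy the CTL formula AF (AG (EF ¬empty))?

Sat(¬empty) = {Busy, Retry}
EF ¬empty: least fixpoint, start Z0 = {Busy, Retry}, add states with some successor in Z. Z1 = {Busy, Ack, Sync, Retry}; Z2 = {Busy, Ack, Halt, Sync, Send, Retry}; fixed.
Sat(EF ¬empty) = {Busy, Ack, Halt, Sync, Send, Retry}
AG (EF ¬empty): greatest fixpoint, start Z0 = {Busy, Ack, Halt, Sync, Send, Retry}, keep only states in Sat with every successor in Z. Z1 = {Busy, Ack, Sync, Retry}; Z2 = {Busy, Ack, Retry}; fixed.
Sat(AG (EF ¬empty)) = {Busy, Ack, Retry}
AF (AG (EF ¬empty)): least fixpoint, start Z0 = {Busy, Ack, Retry}, add states with every successor in Z. Already a fixed point.
Sat(AF (AG (EF ¬empty))) = {Busy, Ack, Retry}
Ack ∈ Sat(AF (AG (EF ¬empty))) = {Busy, Ack, Retry}, so the formula holds at Ack.

Yes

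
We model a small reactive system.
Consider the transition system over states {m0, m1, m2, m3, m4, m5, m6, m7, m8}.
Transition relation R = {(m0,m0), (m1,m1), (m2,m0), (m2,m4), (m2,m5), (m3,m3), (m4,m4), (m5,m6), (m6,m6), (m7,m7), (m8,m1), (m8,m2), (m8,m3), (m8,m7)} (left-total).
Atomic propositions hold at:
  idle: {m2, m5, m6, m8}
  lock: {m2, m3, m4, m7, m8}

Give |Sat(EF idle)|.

4

EF idle: least fixpoint, start Z0 = {m2, m5, m6, m8}, add states with some successor in Z. Already a fixed point.
Sat(EF idle) = {m2, m5, m6, m8}
|Sat(EF idle)| = |{m2, m5, m6, m8}| = 4.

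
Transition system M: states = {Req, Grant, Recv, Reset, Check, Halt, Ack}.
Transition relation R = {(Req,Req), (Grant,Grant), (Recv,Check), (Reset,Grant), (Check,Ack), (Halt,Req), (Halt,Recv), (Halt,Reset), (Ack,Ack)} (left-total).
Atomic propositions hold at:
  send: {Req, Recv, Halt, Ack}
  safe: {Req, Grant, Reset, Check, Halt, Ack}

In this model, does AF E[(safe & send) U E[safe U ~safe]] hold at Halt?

Sat(safe & send) = {Req, Halt, Ack}
Sat(~safe) = {Recv}
E[safe U ~safe]: least fixpoint, start Z0 = Sat(~safe) = {Recv}, add states in Sat(safe) with some successor in Z. Z1 = {Recv, Halt}; fixed.
Sat(E[safe U ~safe]) = {Recv, Halt}
E[(safe & send) U E[safe U ~safe]]: least fixpoint, start Z0 = Sat(E[safe U ~safe]) = {Recv, Halt}, add states in Sat(safe & send) with some successor in Z. Already a fixed point.
Sat(E[(safe & send) U E[safe U ~safe]]) = {Recv, Halt}
AF E[(safe & send) U E[safe U ~safe]]: least fixpoint, start Z0 = {Recv, Halt}, add states with every successor in Z. Already a fixed point.
Sat(AF E[(safe & send) U E[safe U ~safe]]) = {Recv, Halt}
Halt ∈ Sat(AF E[(safe & send) U E[safe U ~safe]]) = {Recv, Halt}, so the formula holds at Halt.

Yes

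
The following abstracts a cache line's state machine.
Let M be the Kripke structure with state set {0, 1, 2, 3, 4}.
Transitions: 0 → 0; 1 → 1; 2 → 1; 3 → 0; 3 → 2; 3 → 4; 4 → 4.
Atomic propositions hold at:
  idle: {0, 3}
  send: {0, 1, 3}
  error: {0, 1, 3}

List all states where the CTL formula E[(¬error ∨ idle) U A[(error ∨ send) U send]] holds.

Sat(¬error) = {2, 4}
Sat(¬error ∨ idle) = {0, 2, 3, 4}
Sat(error ∨ send) = {0, 1, 3}
A[(error ∨ send) U send]: least fixpoint, start Z0 = Sat(send) = {0, 1, 3}, add states in Sat(error ∨ send) with every successor in Z. Already a fixed point.
Sat(A[(error ∨ send) U send]) = {0, 1, 3}
E[(¬error ∨ idle) U A[(error ∨ send) U send]]: least fixpoint, start Z0 = Sat(A[(error ∨ send) U send]) = {0, 1, 3}, add states in Sat(¬error ∨ idle) with some successor in Z. Z1 = {0, 1, 2, 3}; fixed.
Sat(E[(¬error ∨ idle) U A[(error ∨ send) U send]]) = {0, 1, 2, 3}

{0, 1, 2, 3}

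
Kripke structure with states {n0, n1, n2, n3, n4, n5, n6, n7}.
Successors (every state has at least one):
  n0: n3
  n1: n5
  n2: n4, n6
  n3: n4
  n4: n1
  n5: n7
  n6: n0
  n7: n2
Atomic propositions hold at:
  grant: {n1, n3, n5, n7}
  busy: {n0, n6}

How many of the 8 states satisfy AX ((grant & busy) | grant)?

4

Sat(grant & busy) = ∅
Sat((grant & busy) | grant) = {n1, n3, n5, n7}
Sat(AX ((grant & busy) | grant)) = {s : every successor in {n1, n3, n5, n7}} = {n0, n1, n4, n5}
|Sat(AX ((grant & busy) | grant))| = |{n0, n1, n4, n5}| = 4.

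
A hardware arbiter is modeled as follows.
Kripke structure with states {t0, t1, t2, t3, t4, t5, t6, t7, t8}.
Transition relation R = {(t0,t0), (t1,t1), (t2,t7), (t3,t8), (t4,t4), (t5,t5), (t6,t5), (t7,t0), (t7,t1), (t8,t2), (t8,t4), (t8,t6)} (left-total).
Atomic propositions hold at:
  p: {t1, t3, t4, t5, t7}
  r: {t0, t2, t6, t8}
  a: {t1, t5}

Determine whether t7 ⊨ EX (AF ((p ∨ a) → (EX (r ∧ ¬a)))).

Sat(p ∨ a) = {t1, t3, t4, t5, t7}
Sat(¬a) = {t0, t2, t3, t4, t6, t7, t8}
Sat(r ∧ ¬a) = {t0, t2, t6, t8}
Sat(EX (r ∧ ¬a)) = {s : some successor in {t0, t2, t6, t8}} = {t0, t3, t7, t8}
Sat((p ∨ a) → (EX (r ∧ ¬a))) = {t0, t2, t3, t6, t7, t8}
AF ((p ∨ a) → (EX (r ∧ ¬a))): least fixpoint, start Z0 = {t0, t2, t3, t6, t7, t8}, add states with every successor in Z. Already a fixed point.
Sat(AF ((p ∨ a) → (EX (r ∧ ¬a)))) = {t0, t2, t3, t6, t7, t8}
Sat(EX (AF ((p ∨ a) → (EX (r ∧ ¬a))))) = {s : some successor in {t0, t2, t3, t6, t7, t8}} = {t0, t2, t3, t7, t8}
t7 ∈ Sat(EX (AF ((p ∨ a) → (EX (r ∧ ¬a))))) = {t0, t2, t3, t7, t8}, so the formula holds at t7.

Yes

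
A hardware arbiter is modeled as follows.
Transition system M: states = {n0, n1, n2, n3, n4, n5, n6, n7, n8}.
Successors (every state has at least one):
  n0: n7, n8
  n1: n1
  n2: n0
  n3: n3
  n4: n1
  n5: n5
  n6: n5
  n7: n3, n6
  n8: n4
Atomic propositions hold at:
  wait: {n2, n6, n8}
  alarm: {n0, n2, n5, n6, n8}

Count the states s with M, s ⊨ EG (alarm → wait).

5

Sat(alarm → wait) = {n1, n2, n3, n4, n6, n7, n8}
EG (alarm → wait): greatest fixpoint, start Z0 = {n1, n2, n3, n4, n6, n7, n8}, keep only states in Sat with some successor in Z. Z1 = {n1, n3, n4, n7, n8}; fixed.
Sat(EG (alarm → wait)) = {n1, n3, n4, n7, n8}
|Sat(EG (alarm → wait))| = |{n1, n3, n4, n7, n8}| = 5.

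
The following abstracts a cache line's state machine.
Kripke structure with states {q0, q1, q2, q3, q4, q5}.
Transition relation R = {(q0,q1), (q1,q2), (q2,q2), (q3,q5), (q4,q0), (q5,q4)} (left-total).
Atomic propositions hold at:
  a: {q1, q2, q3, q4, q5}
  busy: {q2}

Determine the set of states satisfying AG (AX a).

Sat(AX a) = {s : every successor in {q1, q2, q3, q4, q5}} = {q0, q1, q2, q3, q5}
AG (AX a): greatest fixpoint, start Z0 = {q0, q1, q2, q3, q5}, keep only states in Sat with every successor in Z. Z1 = {q0, q1, q2, q3}; Z2 = {q0, q1, q2}; fixed.
Sat(AG (AX a)) = {q0, q1, q2}

{q0, q1, q2}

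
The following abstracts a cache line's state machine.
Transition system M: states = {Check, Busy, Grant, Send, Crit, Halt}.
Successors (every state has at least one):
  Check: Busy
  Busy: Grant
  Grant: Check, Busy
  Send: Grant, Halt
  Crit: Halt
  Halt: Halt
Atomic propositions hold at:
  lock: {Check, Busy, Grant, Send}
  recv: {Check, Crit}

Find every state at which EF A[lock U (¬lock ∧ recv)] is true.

{Crit}

Sat(¬lock) = {Crit, Halt}
Sat(¬lock ∧ recv) = {Crit}
A[lock U (¬lock ∧ recv)]: least fixpoint, start Z0 = Sat((¬lock ∧ recv)) = {Crit}, add states in Sat(lock) with every successor in Z. Already a fixed point.
Sat(A[lock U (¬lock ∧ recv)]) = {Crit}
EF A[lock U (¬lock ∧ recv)]: least fixpoint, start Z0 = {Crit}, add states with some successor in Z. Already a fixed point.
Sat(EF A[lock U (¬lock ∧ recv)]) = {Crit}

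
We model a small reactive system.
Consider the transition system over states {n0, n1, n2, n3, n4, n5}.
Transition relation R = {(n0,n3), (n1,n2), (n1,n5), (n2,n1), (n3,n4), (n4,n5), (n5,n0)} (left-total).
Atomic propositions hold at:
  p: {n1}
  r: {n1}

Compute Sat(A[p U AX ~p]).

{n0, n1, n3, n4, n5}

Sat(~p) = {n0, n2, n3, n4, n5}
Sat(AX ~p) = {s : every successor in {n0, n2, n3, n4, n5}} = {n0, n1, n3, n4, n5}
A[p U AX ~p]: least fixpoint, start Z0 = Sat(AX ~p) = {n0, n1, n3, n4, n5}, add states in Sat(p) with every successor in Z. Already a fixed point.
Sat(A[p U AX ~p]) = {n0, n1, n3, n4, n5}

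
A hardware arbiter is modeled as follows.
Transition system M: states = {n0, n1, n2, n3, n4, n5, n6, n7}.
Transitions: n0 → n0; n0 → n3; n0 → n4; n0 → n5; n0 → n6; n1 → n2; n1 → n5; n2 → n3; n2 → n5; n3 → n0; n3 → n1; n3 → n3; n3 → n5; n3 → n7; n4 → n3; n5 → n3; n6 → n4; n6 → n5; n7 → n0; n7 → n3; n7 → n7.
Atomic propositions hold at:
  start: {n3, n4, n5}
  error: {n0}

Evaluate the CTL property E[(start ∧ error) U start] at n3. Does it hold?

Yes

Sat(start ∧ error) = ∅
E[(start ∧ error) U start]: least fixpoint, start Z0 = Sat(start) = {n3, n4, n5}, add states in Sat(start ∧ error) with some successor in Z. Already a fixed point.
Sat(E[(start ∧ error) U start]) = {n3, n4, n5}
n3 ∈ Sat(E[(start ∧ error) U start]) = {n3, n4, n5}, so the formula holds at n3.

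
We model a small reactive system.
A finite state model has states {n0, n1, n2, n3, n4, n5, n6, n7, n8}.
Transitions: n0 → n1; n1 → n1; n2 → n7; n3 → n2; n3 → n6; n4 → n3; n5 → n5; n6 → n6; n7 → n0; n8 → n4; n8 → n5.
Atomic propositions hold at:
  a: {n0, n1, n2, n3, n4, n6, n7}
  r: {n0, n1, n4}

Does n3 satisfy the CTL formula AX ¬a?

Sat(¬a) = {n5, n8}
Sat(AX ¬a) = {s : every successor in {n5, n8}} = {n5}
n3 ∉ Sat(AX ¬a) = {n5}, so the formula does not hold at n3.

No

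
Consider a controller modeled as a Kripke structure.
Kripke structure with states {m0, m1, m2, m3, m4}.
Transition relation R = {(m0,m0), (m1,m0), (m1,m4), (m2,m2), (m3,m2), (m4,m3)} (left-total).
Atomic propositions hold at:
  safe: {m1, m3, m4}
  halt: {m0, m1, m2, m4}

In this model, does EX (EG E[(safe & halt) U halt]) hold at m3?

Yes

Sat(safe & halt) = {m1, m4}
E[(safe & halt) U halt]: least fixpoint, start Z0 = Sat(halt) = {m0, m1, m2, m4}, add states in Sat(safe & halt) with some successor in Z. Already a fixed point.
Sat(E[(safe & halt) U halt]) = {m0, m1, m2, m4}
EG E[(safe & halt) U halt]: greatest fixpoint, start Z0 = {m0, m1, m2, m4}, keep only states in Sat with some successor in Z. Z1 = {m0, m1, m2}; fixed.
Sat(EG E[(safe & halt) U halt]) = {m0, m1, m2}
Sat(EX (EG E[(safe & halt) U halt])) = {s : some successor in {m0, m1, m2}} = {m0, m1, m2, m3}
m3 ∈ Sat(EX (EG E[(safe & halt) U halt])) = {m0, m1, m2, m3}, so the formula holds at m3.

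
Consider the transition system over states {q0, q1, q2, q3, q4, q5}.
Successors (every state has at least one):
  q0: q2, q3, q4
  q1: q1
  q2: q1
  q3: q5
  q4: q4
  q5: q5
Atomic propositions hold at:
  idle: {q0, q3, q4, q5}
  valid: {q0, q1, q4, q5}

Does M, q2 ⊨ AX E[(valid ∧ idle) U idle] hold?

Sat(valid ∧ idle) = {q0, q4, q5}
E[(valid ∧ idle) U idle]: least fixpoint, start Z0 = Sat(idle) = {q0, q3, q4, q5}, add states in Sat(valid ∧ idle) with some successor in Z. Already a fixed point.
Sat(E[(valid ∧ idle) U idle]) = {q0, q3, q4, q5}
Sat(AX E[(valid ∧ idle) U idle]) = {s : every successor in {q0, q3, q4, q5}} = {q3, q4, q5}
q2 ∉ Sat(AX E[(valid ∧ idle) U idle]) = {q3, q4, q5}, so the formula does not hold at q2.

No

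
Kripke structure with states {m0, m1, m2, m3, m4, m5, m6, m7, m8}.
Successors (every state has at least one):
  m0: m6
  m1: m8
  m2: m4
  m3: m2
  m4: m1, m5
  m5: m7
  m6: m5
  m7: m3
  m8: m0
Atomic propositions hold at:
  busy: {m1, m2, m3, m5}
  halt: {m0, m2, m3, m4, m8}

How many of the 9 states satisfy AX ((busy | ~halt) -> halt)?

5

Sat(~halt) = {m1, m5, m6, m7}
Sat(busy | ~halt) = {m1, m2, m3, m5, m6, m7}
Sat((busy | ~halt) -> halt) = {m0, m2, m3, m4, m8}
Sat(AX ((busy | ~halt) -> halt)) = {s : every successor in {m0, m2, m3, m4, m8}} = {m1, m2, m3, m7, m8}
|Sat(AX ((busy | ~halt) -> halt))| = |{m1, m2, m3, m7, m8}| = 5.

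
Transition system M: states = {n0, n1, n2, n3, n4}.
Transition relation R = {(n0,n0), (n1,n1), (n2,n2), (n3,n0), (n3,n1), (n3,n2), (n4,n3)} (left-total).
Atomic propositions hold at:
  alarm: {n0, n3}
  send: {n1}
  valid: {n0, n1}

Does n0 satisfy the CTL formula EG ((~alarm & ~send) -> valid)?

Yes

Sat(~alarm) = {n1, n2, n4}
Sat(~send) = {n0, n2, n3, n4}
Sat(~alarm & ~send) = {n2, n4}
Sat((~alarm & ~send) -> valid) = {n0, n1, n3}
EG ((~alarm & ~send) -> valid): greatest fixpoint, start Z0 = {n0, n1, n3}, keep only states in Sat with some successor in Z. Already a fixed point.
Sat(EG ((~alarm & ~send) -> valid)) = {n0, n1, n3}
n0 ∈ Sat(EG ((~alarm & ~send) -> valid)) = {n0, n1, n3}, so the formula holds at n0.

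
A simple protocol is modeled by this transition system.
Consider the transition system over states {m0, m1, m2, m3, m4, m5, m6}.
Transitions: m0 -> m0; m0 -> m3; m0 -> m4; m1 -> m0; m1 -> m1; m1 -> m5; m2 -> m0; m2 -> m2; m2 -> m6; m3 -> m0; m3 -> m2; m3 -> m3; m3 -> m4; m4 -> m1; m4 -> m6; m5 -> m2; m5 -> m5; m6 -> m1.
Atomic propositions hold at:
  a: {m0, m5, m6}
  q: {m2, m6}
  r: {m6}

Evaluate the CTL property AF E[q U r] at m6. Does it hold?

Yes

E[q U r]: least fixpoint, start Z0 = Sat(r) = {m6}, add states in Sat(q) with some successor in Z. Z1 = {m2, m6}; fixed.
Sat(E[q U r]) = {m2, m6}
AF E[q U r]: least fixpoint, start Z0 = {m2, m6}, add states with every successor in Z. Already a fixed point.
Sat(AF E[q U r]) = {m2, m6}
m6 ∈ Sat(AF E[q U r]) = {m2, m6}, so the formula holds at m6.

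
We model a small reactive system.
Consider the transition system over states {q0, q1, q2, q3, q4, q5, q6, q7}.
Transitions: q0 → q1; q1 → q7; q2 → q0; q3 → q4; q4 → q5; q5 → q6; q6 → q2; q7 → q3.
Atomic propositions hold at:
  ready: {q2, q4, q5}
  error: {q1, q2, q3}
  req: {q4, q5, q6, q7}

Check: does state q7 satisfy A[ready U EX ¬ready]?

Yes

Sat(¬ready) = {q0, q1, q3, q6, q7}
Sat(EX ¬ready) = {s : some successor in {q0, q1, q3, q6, q7}} = {q0, q1, q2, q5, q7}
A[ready U EX ¬ready]: least fixpoint, start Z0 = Sat(EX ¬ready) = {q0, q1, q2, q5, q7}, add states in Sat(ready) with every successor in Z. Z1 = {q0, q1, q2, q4, q5, q7}; fixed.
Sat(A[ready U EX ¬ready]) = {q0, q1, q2, q4, q5, q7}
q7 ∈ Sat(A[ready U EX ¬ready]) = {q0, q1, q2, q4, q5, q7}, so the formula holds at q7.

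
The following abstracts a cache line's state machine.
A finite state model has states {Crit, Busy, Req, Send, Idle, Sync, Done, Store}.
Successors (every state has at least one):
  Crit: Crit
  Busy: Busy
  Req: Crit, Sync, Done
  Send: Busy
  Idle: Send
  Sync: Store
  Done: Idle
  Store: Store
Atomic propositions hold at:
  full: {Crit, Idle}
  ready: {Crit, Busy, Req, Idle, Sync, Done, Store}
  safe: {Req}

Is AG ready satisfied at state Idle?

No

AG ready: greatest fixpoint, start Z0 = {Crit, Busy, Req, Idle, Sync, Done, Store}, keep only states in Sat with every successor in Z. Z1 = {Crit, Busy, Req, Sync, Done, Store}; Z2 = {Crit, Busy, Req, Sync, Store}; Z3 = {Crit, Busy, Sync, Store}; fixed.
Sat(AG ready) = {Crit, Busy, Sync, Store}
Idle ∉ Sat(AG ready) = {Crit, Busy, Sync, Store}, so the formula does not hold at Idle.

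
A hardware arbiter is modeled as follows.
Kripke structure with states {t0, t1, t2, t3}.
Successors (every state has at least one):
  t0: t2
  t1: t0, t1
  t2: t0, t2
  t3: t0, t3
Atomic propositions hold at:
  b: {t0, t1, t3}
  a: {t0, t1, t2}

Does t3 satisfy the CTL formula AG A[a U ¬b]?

No

Sat(¬b) = {t2}
A[a U ¬b]: least fixpoint, start Z0 = Sat(¬b) = {t2}, add states in Sat(a) with every successor in Z. Z1 = {t0, t2}; fixed.
Sat(A[a U ¬b]) = {t0, t2}
AG A[a U ¬b]: greatest fixpoint, start Z0 = {t0, t2}, keep only states in Sat with every successor in Z. Already a fixed point.
Sat(AG A[a U ¬b]) = {t0, t2}
t3 ∉ Sat(AG A[a U ¬b]) = {t0, t2}, so the formula does not hold at t3.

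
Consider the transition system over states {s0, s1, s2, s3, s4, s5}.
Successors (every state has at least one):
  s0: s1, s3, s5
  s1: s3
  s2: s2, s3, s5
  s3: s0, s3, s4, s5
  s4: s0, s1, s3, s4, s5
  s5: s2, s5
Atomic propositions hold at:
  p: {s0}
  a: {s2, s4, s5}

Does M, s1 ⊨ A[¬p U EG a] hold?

Sat(¬p) = {s1, s2, s3, s4, s5}
EG a: greatest fixpoint, start Z0 = {s2, s4, s5}, keep only states in Sat with some successor in Z. Already a fixed point.
Sat(EG a) = {s2, s4, s5}
A[¬p U EG a]: least fixpoint, start Z0 = Sat(EG a) = {s2, s4, s5}, add states in Sat(¬p) with every successor in Z. Already a fixed point.
Sat(A[¬p U EG a]) = {s2, s4, s5}
s1 ∉ Sat(A[¬p U EG a]) = {s2, s4, s5}, so the formula does not hold at s1.

No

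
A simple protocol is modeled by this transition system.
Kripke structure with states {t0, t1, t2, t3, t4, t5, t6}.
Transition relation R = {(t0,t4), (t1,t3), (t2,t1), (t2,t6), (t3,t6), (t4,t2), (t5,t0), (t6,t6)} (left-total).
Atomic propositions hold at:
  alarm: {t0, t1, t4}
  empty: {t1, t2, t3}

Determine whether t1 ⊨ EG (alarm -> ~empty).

No

Sat(~empty) = {t0, t4, t5, t6}
Sat(alarm -> ~empty) = {t0, t2, t3, t4, t5, t6}
EG (alarm -> ~empty): greatest fixpoint, start Z0 = {t0, t2, t3, t4, t5, t6}, keep only states in Sat with some successor in Z. Already a fixed point.
Sat(EG (alarm -> ~empty)) = {t0, t2, t3, t4, t5, t6}
t1 ∉ Sat(EG (alarm -> ~empty)) = {t0, t2, t3, t4, t5, t6}, so the formula does not hold at t1.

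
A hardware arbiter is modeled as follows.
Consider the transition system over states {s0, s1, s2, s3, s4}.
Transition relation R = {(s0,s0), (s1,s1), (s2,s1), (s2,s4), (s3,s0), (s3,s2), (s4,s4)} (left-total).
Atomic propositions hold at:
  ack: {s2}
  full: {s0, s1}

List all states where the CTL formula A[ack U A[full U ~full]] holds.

Sat(~full) = {s2, s3, s4}
A[full U ~full]: least fixpoint, start Z0 = Sat(~full) = {s2, s3, s4}, add states in Sat(full) with every successor in Z. Already a fixed point.
Sat(A[full U ~full]) = {s2, s3, s4}
A[ack U A[full U ~full]]: least fixpoint, start Z0 = Sat(A[full U ~full]) = {s2, s3, s4}, add states in Sat(ack) with every successor in Z. Already a fixed point.
Sat(A[ack U A[full U ~full]]) = {s2, s3, s4}

{s2, s3, s4}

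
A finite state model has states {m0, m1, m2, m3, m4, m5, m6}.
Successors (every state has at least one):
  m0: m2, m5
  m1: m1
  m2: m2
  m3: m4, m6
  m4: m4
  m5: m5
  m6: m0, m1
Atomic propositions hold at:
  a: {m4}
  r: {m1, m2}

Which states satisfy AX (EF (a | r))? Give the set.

{m1, m2, m3, m4, m6}

Sat(a | r) = {m1, m2, m4}
EF (a | r): least fixpoint, start Z0 = {m1, m2, m4}, add states with some successor in Z. Z1 = {m0, m1, m2, m3, m4, m6}; fixed.
Sat(EF (a | r)) = {m0, m1, m2, m3, m4, m6}
Sat(AX (EF (a | r))) = {s : every successor in {m0, m1, m2, m3, m4, m6}} = {m1, m2, m3, m4, m6}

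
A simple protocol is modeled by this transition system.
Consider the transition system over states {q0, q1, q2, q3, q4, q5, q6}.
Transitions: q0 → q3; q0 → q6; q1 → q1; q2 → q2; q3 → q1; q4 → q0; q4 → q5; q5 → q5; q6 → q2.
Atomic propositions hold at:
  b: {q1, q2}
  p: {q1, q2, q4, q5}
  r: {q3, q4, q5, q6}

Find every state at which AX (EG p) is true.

{q1, q2, q3, q5, q6}

EG p: greatest fixpoint, start Z0 = {q1, q2, q4, q5}, keep only states in Sat with some successor in Z. Already a fixed point.
Sat(EG p) = {q1, q2, q4, q5}
Sat(AX (EG p)) = {s : every successor in {q1, q2, q4, q5}} = {q1, q2, q3, q5, q6}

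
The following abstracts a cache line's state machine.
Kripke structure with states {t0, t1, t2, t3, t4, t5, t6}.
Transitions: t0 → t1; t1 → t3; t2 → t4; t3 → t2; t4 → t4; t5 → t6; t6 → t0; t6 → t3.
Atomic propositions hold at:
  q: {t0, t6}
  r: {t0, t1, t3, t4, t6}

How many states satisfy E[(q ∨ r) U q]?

2

Sat(q ∨ r) = {t0, t1, t3, t4, t6}
E[(q ∨ r) U q]: least fixpoint, start Z0 = Sat(q) = {t0, t6}, add states in Sat(q ∨ r) with some successor in Z. Already a fixed point.
Sat(E[(q ∨ r) U q]) = {t0, t6}
|Sat(E[(q ∨ r) U q])| = |{t0, t6}| = 2.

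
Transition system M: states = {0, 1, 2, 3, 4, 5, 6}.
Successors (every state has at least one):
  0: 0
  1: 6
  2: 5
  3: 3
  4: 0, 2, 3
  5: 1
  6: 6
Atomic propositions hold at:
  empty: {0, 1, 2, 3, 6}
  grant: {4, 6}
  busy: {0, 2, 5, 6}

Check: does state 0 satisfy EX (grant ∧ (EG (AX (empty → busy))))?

No

Sat(empty → busy) = {0, 2, 4, 5, 6}
Sat(AX (empty → busy)) = {s : every successor in {0, 2, 4, 5, 6}} = {0, 1, 2, 6}
EG (AX (empty → busy)): greatest fixpoint, start Z0 = {0, 1, 2, 6}, keep only states in Sat with some successor in Z. Z1 = {0, 1, 6}; fixed.
Sat(EG (AX (empty → busy))) = {0, 1, 6}
Sat(grant ∧ (EG (AX (empty → busy)))) = {6}
Sat(EX (grant ∧ (EG (AX (empty → busy))))) = {s : some successor in {6}} = {1, 6}
0 ∉ Sat(EX (grant ∧ (EG (AX (empty → busy))))) = {1, 6}, so the formula does not hold at 0.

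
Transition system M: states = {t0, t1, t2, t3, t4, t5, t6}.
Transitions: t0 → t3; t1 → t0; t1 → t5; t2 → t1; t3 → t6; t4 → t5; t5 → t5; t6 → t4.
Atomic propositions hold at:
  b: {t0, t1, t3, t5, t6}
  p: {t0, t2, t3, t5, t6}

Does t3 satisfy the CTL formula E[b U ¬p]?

Sat(¬p) = {t1, t4}
E[b U ¬p]: least fixpoint, start Z0 = Sat(¬p) = {t1, t4}, add states in Sat(b) with some successor in Z. Z1 = {t1, t4, t6}; Z2 = {t1, t3, t4, t6}; Z3 = {t0, t1, t3, t4, t6}; fixed.
Sat(E[b U ¬p]) = {t0, t1, t3, t4, t6}
t3 ∈ Sat(E[b U ¬p]) = {t0, t1, t3, t4, t6}, so the formula holds at t3.

Yes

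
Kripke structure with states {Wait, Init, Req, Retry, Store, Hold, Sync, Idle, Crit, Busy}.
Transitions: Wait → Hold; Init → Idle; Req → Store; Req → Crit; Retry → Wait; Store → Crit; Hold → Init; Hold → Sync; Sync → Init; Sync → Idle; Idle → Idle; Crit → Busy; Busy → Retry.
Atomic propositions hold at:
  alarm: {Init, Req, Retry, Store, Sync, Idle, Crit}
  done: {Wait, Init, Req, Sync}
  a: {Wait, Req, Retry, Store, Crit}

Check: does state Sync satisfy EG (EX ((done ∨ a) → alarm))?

Yes

Sat(done ∨ a) = {Wait, Init, Req, Retry, Store, Sync, Crit}
Sat((done ∨ a) → alarm) = {Init, Req, Retry, Store, Hold, Sync, Idle, Crit, Busy}
Sat(EX ((done ∨ a) → alarm)) = {s : some successor in {Init, Req, Retry, Store, Hold, Sync, Idle, Crit, Busy}} = {Wait, Init, Req, Store, Hold, Sync, Idle, Crit, Busy}
EG (EX ((done ∨ a) → alarm)): greatest fixpoint, start Z0 = {Wait, Init, Req, Store, Hold, Sync, Idle, Crit, Busy}, keep only states in Sat with some successor in Z. Z1 = {Wait, Init, Req, Store, Hold, Sync, Idle, Crit}; Z2 = {Wait, Init, Req, Store, Hold, Sync, Idle}; Z3 = {Wait, Init, Req, Hold, Sync, Idle}; Z4 = {Wait, Init, Hold, Sync, Idle}; fixed.
Sat(EG (EX ((done ∨ a) → alarm))) = {Wait, Init, Hold, Sync, Idle}
Sync ∈ Sat(EG (EX ((done ∨ a) → alarm))) = {Wait, Init, Hold, Sync, Idle}, so the formula holds at Sync.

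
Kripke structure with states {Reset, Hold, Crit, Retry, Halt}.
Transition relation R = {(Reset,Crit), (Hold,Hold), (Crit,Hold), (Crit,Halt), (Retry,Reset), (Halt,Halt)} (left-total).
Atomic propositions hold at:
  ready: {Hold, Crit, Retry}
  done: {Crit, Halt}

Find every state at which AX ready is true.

{Reset, Hold}

Sat(AX ready) = {s : every successor in {Hold, Crit, Retry}} = {Reset, Hold}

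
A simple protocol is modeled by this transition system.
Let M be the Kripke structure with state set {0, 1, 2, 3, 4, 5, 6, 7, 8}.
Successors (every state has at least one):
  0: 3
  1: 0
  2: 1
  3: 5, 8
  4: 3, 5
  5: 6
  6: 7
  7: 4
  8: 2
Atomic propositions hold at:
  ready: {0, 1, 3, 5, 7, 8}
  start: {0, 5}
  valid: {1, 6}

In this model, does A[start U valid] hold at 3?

No

A[start U valid]: least fixpoint, start Z0 = Sat(valid) = {1, 6}, add states in Sat(start) with every successor in Z. Z1 = {1, 5, 6}; fixed.
Sat(A[start U valid]) = {1, 5, 6}
3 ∉ Sat(A[start U valid]) = {1, 5, 6}, so the formula does not hold at 3.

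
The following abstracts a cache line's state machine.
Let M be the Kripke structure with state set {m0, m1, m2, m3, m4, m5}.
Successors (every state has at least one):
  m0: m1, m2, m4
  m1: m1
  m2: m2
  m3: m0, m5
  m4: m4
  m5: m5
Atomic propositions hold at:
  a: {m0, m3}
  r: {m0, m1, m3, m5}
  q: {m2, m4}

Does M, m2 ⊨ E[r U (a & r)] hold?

Sat(a & r) = {m0, m3}
E[r U (a & r)]: least fixpoint, start Z0 = Sat((a & r)) = {m0, m3}, add states in Sat(r) with some successor in Z. Already a fixed point.
Sat(E[r U (a & r)]) = {m0, m3}
m2 ∉ Sat(E[r U (a & r)]) = {m0, m3}, so the formula does not hold at m2.

No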